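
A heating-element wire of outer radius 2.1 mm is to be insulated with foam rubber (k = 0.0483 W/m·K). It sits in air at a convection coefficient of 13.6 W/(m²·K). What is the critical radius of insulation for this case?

r_cr ≈ 3.55 mm

For a cylinder r_cr = k/h = 0.0483/13.6
r_cr = 3.55 mm; since the bare radius (2.1 mm) is below r_cr, adding a thin layer of insulation will *increase* heat loss.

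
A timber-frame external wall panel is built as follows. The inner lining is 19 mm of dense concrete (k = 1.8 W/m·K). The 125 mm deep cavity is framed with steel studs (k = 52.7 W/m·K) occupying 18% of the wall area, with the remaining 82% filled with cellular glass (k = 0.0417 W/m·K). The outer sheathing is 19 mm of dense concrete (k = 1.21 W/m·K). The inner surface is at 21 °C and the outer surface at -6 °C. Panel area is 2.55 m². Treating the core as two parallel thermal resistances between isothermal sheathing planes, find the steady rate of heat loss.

Q ≈ 1750 W

Sheathing layers in series; stud and cavity paths in parallel between them.
R_inner = 0.019/(1.8×2.55) = 0.004139 K/W
R_stud  = 0.125/(52.7×0.18×2.55) = 0.005168 K/W
R_cav   = 0.125/(0.0417×0.82×2.55) = 1.434 K/W
1/R_core = 1/R_stud + 1/R_cav → R_core = 0.005149 K/W
R_outer = 0.019/(1.21×2.55) = 0.006158 K/W
R_total = 0.01545 K/W
Q = ΔT/R_total = 27/0.01545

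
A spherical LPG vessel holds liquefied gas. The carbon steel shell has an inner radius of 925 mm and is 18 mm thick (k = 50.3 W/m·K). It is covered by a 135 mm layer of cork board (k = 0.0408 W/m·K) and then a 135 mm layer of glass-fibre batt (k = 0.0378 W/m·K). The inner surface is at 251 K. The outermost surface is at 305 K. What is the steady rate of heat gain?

Radial (spherical) resistances in series:
R_carbon steel shell = (1/0.925 − 1/0.943)/(4π×50.3) = 3.265×10^-5 K/W
R_cork board = (1/0.943 − 1/1.078)/(4π×0.0408) = 0.259 K/W
R_glass-fibre batt = (1/1.078 − 1/1.213)/(4π×0.0378) = 0.2173 K/W
R_total = 0.4764 K/W
Q = ΔT/R_total = 54/0.4764

Q ≈ 113 W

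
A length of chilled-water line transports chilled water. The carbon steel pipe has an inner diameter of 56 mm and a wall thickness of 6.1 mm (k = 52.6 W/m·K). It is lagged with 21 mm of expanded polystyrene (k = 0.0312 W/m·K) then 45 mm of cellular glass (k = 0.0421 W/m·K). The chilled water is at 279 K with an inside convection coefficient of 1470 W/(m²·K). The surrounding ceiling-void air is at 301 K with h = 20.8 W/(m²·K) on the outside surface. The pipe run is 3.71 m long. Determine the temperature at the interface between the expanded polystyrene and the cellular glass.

T ≈ 290 K

Cylindrical conduction, so R = ln(r₂/r₁)/(2πkL) per layer, in series:
R_inner film = 1/(h_i·2πr₁L) = 1/(1470×2π×0.028×3.71) = 0.001042 K/W
R_carbon steel pipe wall = ln(34.1/28)/(2π×52.6×3.71) = 1.607×10^-4 K/W
R_expanded polystyrene = ln(55.1/34.1)/(2π×0.0312×3.71) = 0.6598 K/W
R_cellular glass = ln(100.1/55.1)/(2π×0.0421×3.71) = 0.6083 K/W
R_outer film = 1/(h_o·2πr_oL) = 1/(20.8×2π×0.1001×3.71) = 0.0206 K/W
R_total = 1.29 K/W
Q = ΔT/R_total = 22/1.29
Q = 17.1 W
T_interface = T_inner + Q·ΣR(inner→interface) = 279 + 17.1×0.661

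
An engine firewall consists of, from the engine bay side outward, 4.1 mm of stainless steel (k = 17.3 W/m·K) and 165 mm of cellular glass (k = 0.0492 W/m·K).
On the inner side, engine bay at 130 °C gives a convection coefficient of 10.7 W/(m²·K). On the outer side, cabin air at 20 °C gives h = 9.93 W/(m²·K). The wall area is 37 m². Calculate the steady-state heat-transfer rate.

Q ≈ 1150 W

Model the wall as resistances in series:
R_inner film = 1/(h_i·A) = 1/(10.7×37) = 0.002526 K/W
R_stainless steel = L/(kA) = 0.0041/(17.3×37) = 6.405×10^-6 K/W
R_cellular glass = L/(kA) = 0.165/(0.0492×37) = 0.09064 K/W
R_outer film = 1/(h_o·A) = 1/(9.93×37) = 0.002722 K/W
R_total = 0.09589 K/W
Q = ΔT / R_total = 110 / 0.09589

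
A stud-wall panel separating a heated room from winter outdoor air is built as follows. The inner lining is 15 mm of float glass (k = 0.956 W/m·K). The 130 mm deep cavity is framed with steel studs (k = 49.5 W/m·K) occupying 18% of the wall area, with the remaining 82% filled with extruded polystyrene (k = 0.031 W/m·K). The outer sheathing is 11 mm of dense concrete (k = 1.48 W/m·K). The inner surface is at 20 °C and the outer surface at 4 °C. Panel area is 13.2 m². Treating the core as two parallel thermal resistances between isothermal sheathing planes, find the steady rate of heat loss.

Q ≈ 5610 W

Sheathing layers in series; stud and cavity paths in parallel between them.
R_inner = 0.015/(0.956×13.2) = 0.001189 K/W
R_stud  = 0.13/(49.5×0.18×13.2) = 0.001105 K/W
R_cav   = 0.13/(0.031×0.82×13.2) = 0.3874 K/W
1/R_core = 1/R_stud + 1/R_cav → R_core = 0.001102 K/W
R_outer = 0.011/(1.48×13.2) = 5.631×10^-4 K/W
R_total = 0.002854 K/W
Q = ΔT/R_total = 16/0.002854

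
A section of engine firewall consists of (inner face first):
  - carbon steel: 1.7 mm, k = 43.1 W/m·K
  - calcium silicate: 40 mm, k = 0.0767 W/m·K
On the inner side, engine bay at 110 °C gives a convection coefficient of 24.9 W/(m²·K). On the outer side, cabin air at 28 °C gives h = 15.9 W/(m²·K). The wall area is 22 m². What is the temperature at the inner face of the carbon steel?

Thermal resistances in series:
R_inner film = 1/(h_i·A) = 1/(24.9×22) = 0.001825 K/W
R_carbon steel = L/(kA) = 0.0017/(43.1×22) = 1.793×10^-6 K/W
R_calcium silicate = L/(kA) = 0.04/(0.0767×22) = 0.02371 K/W
R_outer film = 1/(h_o·A) = 1/(15.9×22) = 0.002859 K/W
R_total = 0.02839 K/W;  Q = ΔT/R_total = 82/0.02839 = 2888 W
T_interface = T_inner − Q·ΣR(inner→interface) = 110 − 2890×0.001825

T ≈ 105 °C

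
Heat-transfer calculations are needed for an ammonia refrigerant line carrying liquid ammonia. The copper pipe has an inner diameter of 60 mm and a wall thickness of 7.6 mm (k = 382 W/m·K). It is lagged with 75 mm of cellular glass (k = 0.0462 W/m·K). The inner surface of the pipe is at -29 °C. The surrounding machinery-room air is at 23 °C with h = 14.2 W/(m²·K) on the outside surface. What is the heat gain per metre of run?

q′ ≈ 13.4 W/m

Treating each annulus and film as a series resistance:
R_copper pipe wall = ln(37.6/30)/(2π×382×1) = 9.408×10^-5 K/W
R_cellular glass = ln(112.6/37.6)/(2π×0.0462×1) = 3.779 K/W
R_outer film = 1/(h_o·2πr_oL) = 1/(14.2×2π×0.1126×1) = 0.09954 K/W
R_total = 3.878 K/W
Q = ΔT/R_total = 52/3.878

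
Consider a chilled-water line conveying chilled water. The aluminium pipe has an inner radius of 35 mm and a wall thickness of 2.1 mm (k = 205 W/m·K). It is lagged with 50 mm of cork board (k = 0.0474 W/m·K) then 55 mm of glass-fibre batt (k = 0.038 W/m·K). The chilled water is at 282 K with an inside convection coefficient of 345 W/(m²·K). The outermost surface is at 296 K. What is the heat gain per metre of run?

For a radial system each layer contributes R = ln(r_out/r_in)/(2πkL); films add R = 1/(hA).
R_inner film = 1/(h_i·2πr₁L) = 1/(345×2π×0.035×1) = 0.01318 K/W
R_aluminium pipe wall = ln(37.1/35)/(2π×205×1) = 4.524×10^-5 K/W
R_cork board = ln(87.1/37.1)/(2π×0.0474×1) = 2.866 K/W
R_glass-fibre batt = ln(142.1/87.1)/(2π×0.038×1) = 2.05 K/W
R_total = 4.929 K/W
Q = ΔT/R_total = 14/4.929

q′ ≈ 2.84 W/m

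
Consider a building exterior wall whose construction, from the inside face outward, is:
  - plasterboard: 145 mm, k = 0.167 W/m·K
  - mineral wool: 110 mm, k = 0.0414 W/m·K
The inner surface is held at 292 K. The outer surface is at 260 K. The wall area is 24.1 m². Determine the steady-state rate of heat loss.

Using the resistance-network approach (series):
R_plasterboard = L/(kA) = 0.145/(0.167×24.1) = 0.03603 K/W
R_mineral wool = L/(kA) = 0.11/(0.0414×24.1) = 0.1102 K/W
R_total = 0.1463 K/W
Q = ΔT / R_total = 32 / 0.1463

Q ≈ 219 W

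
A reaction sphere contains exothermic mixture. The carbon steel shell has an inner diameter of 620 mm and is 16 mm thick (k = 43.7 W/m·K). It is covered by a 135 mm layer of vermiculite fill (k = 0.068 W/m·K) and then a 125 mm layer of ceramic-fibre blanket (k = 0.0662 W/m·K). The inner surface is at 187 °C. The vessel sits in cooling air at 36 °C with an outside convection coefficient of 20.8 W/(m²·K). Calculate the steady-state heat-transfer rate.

Spherical conduction: R = (1/r_in − 1/r_out)/(4πk) per layer; series-sum.
R_carbon steel shell = (1/0.31 − 1/0.326)/(4π×43.7) = 2.883×10^-4 K/W
R_vermiculite fill = (1/0.326 − 1/0.461)/(4π×0.068) = 1.051 K/W
R_ceramic-fibre blanket = (1/0.461 − 1/0.586)/(4π×0.0662) = 0.5562 K/W
R_outer film = 1/(h·4πr_o²) = 1/(20.8×4π×0.586²) = 0.01114 K/W
R_total = 1.619 K/W
Q = ΔT/R_total = 151/1.619

Q ≈ 93.3 W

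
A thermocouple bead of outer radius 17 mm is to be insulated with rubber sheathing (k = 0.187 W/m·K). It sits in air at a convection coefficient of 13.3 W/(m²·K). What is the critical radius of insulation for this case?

r_cr ≈ 28.1 mm

For a sphere r_cr = 2k/h = 2×0.187/13.3
r_cr = 28.1 mm; since the bare radius (17 mm) is below r_cr, adding a thin layer of insulation will *increase* heat loss.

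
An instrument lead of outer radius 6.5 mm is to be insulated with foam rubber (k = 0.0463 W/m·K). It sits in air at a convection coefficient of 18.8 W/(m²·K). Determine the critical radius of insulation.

For a cylinder r_cr = k/h = 0.0463/18.8
r_cr = 2.46 mm; since the bare radius (6.5 mm) is above r_cr, any added insulation will reduce heat loss.

r_cr ≈ 2.46 mm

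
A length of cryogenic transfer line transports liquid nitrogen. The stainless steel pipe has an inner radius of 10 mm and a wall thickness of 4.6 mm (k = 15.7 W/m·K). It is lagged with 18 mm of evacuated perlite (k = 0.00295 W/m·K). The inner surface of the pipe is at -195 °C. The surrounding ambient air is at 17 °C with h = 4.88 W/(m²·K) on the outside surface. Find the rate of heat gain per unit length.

For a radial system each layer contributes R = ln(r_out/r_in)/(2πkL); films add R = 1/(hA).
R_stainless steel pipe wall = ln(14.6/10)/(2π×15.7×1) = 0.003836 K/W
R_evacuated perlite = ln(32.6/14.6)/(2π×0.00295×1) = 43.34 K/W
R_outer film = 1/(h_o·2πr_oL) = 1/(4.88×2π×0.0326×1) = 1 K/W
R_total = 44.34 K/W
Q = ΔT/R_total = 212/44.34

q′ ≈ 4.78 W/m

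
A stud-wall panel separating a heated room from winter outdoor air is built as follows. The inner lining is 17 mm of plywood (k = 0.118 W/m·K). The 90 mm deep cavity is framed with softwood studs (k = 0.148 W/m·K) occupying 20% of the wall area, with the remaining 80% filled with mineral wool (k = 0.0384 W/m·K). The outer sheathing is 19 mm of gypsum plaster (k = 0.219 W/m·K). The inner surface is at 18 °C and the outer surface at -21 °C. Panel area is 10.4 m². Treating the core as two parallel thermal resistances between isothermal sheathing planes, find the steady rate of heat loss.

Q ≈ 235 W

Sheathing layers in series; stud and cavity paths in parallel between them.
R_inner = 0.017/(0.118×10.4) = 0.01385 K/W
R_stud  = 0.09/(0.148×0.2×10.4) = 0.2924 K/W
R_cav   = 0.09/(0.0384×0.8×10.4) = 0.2817 K/W
1/R_core = 1/R_stud + 1/R_cav → R_core = 0.1435 K/W
R_outer = 0.019/(0.219×10.4) = 0.008342 K/W
R_total = 0.1657 K/W
Q = ΔT/R_total = 39/0.1657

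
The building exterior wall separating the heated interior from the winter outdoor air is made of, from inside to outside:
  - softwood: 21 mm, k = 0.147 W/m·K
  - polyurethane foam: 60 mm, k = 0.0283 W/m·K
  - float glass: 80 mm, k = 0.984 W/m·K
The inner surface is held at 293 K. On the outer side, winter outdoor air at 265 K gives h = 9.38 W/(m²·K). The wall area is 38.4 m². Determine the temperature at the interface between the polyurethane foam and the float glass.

T ≈ 267 K

Using the resistance-network approach (series):
R_softwood = L/(kA) = 0.021/(0.147×38.4) = 0.00372 K/W
R_polyurethane foam = L/(kA) = 0.06/(0.0283×38.4) = 0.05521 K/W
R_float glass = L/(kA) = 0.08/(0.984×38.4) = 0.002117 K/W
R_outer film = 1/(h_o·A) = 1/(9.38×38.4) = 0.002776 K/W
R_total = 0.06383 K/W;  Q = ΔT/R_total = 28/0.06383 = 438.7 W
T_interface = T_inner − Q·ΣR(inner→interface) = 293 − 439×0.05893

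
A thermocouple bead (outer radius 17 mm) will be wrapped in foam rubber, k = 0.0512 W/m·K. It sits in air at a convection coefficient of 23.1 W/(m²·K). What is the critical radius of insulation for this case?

For a sphere r_cr = 2k/h = 2×0.0512/23.1
r_cr = 4.43 mm; since the bare radius (17 mm) is above r_cr, any added insulation will reduce heat loss.

r_cr ≈ 4.43 mm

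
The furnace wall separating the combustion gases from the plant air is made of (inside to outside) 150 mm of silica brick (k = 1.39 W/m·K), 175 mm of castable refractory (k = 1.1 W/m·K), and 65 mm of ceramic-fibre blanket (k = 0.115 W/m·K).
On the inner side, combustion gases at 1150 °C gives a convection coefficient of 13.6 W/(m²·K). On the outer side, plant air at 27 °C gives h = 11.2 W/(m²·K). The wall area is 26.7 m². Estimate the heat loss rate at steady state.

Q ≈ 30100 W

Series thermal resistances:
R_inner film = 1/(h_i·A) = 1/(13.6×26.7) = 0.002754 K/W
R_silica brick = L/(kA) = 0.15/(1.39×26.7) = 0.004042 K/W
R_castable refractory = L/(kA) = 0.175/(1.1×26.7) = 0.005958 K/W
R_ceramic-fibre blanket = L/(kA) = 0.065/(0.115×26.7) = 0.02117 K/W
R_outer film = 1/(h_o·A) = 1/(11.2×26.7) = 0.003344 K/W
R_total = 0.03727 K/W
Q = ΔT / R_total = 1123 / 0.03727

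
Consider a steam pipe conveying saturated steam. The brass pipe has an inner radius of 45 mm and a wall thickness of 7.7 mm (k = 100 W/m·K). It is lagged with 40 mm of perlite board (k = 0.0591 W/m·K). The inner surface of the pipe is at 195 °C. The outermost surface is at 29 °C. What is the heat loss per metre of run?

q′ ≈ 109 W/m

Cylindrical conduction, so R = ln(r₂/r₁)/(2πkL) per layer, in series:
R_brass pipe wall = ln(52.7/45)/(2π×100×1) = 2.514×10^-4 K/W
R_perlite board = ln(92.7/52.7)/(2π×0.0591×1) = 1.521 K/W
R_total = 1.521 K/W
Q = ΔT/R_total = 166/1.521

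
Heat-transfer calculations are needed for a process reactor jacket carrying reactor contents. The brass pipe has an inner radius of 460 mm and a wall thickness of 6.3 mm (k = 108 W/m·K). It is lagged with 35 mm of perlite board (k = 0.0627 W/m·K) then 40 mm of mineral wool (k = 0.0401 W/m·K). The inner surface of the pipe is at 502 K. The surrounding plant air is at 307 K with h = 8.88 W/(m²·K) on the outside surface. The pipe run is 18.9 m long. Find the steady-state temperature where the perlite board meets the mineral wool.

T ≈ 433 K

Cylindrical conduction, so R = ln(r₂/r₁)/(2πkL) per layer, in series:
R_brass pipe wall = ln(466.3/460)/(2π×108×18.9) = 1.061×10^-6 K/W
R_perlite board = ln(501.3/466.3)/(2π×0.0627×18.9) = 0.00972 K/W
R_mineral wool = ln(541.3/501.3)/(2π×0.0401×18.9) = 0.01612 K/W
R_outer film = 1/(h_o·2πr_oL) = 1/(8.88×2π×0.5413×18.9) = 0.001752 K/W
R_total = 0.02759 K/W
Q = ΔT/R_total = 195/0.02759
Q = 7070 W
T_interface = T_inner − Q·ΣR(inner→interface) = 502 − 7070×0.009721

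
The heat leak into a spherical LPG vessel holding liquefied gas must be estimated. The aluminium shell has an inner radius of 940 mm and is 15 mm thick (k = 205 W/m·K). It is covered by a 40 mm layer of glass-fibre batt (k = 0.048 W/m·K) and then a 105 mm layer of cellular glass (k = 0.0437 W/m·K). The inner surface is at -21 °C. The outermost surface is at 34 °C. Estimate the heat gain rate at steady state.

Q ≈ 225 W

Radial (spherical) resistances in series:
R_aluminium shell = (1/0.94 − 1/0.955)/(4π×205) = 6.486×10^-6 K/W
R_glass-fibre batt = (1/0.955 − 1/0.995)/(4π×0.048) = 0.06979 K/W
R_cellular glass = (1/0.995 − 1/1.1)/(4π×0.0437) = 0.1747 K/W
R_total = 0.2445 K/W
Q = ΔT/R_total = 55/0.2445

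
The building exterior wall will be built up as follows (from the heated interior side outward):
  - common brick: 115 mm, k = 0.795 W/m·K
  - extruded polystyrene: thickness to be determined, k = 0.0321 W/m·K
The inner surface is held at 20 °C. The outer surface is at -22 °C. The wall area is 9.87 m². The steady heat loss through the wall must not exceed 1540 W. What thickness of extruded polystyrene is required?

Thermal resistances in series:
R_common brick = L/(kA) = 0.115/(0.795×9.87) = 0.01466 K/W
Sum of the known resistances R_other = 0.01466 K/W
Required total resistance R_tot = ΔT/Q_allow = 42/1540 = 0.02727 K/W
R_extruded polystyrene = R_tot − R_other = 0.01262 K/W
L = R·k·A = 0.01262×0.0321×9.87

L ≈ 4 mm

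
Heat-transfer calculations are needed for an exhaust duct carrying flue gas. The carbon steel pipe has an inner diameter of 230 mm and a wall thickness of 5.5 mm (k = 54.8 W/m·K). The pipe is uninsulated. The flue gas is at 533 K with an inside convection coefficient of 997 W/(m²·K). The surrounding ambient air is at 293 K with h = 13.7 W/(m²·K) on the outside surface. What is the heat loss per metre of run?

q′ ≈ 2450 W/m

Cylindrical conduction, so R = ln(r₂/r₁)/(2πkL) per layer, in series:
R_inner film = 1/(h_i·2πr₁L) = 1/(997×2π×0.115×1) = 0.001388 K/W
R_carbon steel pipe wall = ln(120.5/115)/(2π×54.8×1) = 1.357×10^-4 K/W
R_outer film = 1/(h_o·2πr_oL) = 1/(13.7×2π×0.1205×1) = 0.09641 K/W
R_total = 0.09793 K/W
Q = ΔT/R_total = 240/0.09793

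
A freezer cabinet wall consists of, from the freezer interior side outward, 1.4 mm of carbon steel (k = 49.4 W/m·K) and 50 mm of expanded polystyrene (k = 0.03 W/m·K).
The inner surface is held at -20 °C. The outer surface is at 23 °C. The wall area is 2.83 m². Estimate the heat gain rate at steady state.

Treating each layer as a thermal resistance in series:
R_carbon steel = L/(kA) = 0.0014/(49.4×2.83) = 1.001×10^-5 K/W
R_expanded polystyrene = L/(kA) = 0.05/(0.03×2.83) = 0.5889 K/W
R_total = 0.5889 K/W
Q = ΔT / R_total = 43 / 0.5889

Q ≈ 73 W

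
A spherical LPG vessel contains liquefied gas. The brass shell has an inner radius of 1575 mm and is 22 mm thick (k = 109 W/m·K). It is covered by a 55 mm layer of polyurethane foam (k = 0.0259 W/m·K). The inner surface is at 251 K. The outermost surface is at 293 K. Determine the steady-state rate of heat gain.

Each spherical layer contributes R = (1/r_i − 1/r_o)/(4πk):
R_brass shell = (1/1.575 − 1/1.597)/(4π×109) = 6.386×10^-6 K/W
R_polyurethane foam = (1/1.597 − 1/1.652)/(4π×0.0259) = 0.06405 K/W
R_total = 0.06406 K/W
Q = ΔT/R_total = 42/0.06406

Q ≈ 656 W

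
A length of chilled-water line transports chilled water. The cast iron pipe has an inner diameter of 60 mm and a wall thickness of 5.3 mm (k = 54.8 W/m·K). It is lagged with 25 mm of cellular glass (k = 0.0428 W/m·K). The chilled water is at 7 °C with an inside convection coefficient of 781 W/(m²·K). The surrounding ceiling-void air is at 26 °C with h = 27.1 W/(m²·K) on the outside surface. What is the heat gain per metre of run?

q′ ≈ 9.07 W/m

Per-layer cylindrical resistances, series-summed:
R_inner film = 1/(h_i·2πr₁L) = 1/(781×2π×0.03×1) = 0.006793 K/W
R_cast iron pipe wall = ln(35.3/30)/(2π×54.8×1) = 4.725×10^-4 K/W
R_cellular glass = ln(60.3/35.3)/(2π×0.0428×1) = 1.991 K/W
R_outer film = 1/(h_o·2πr_oL) = 1/(27.1×2π×0.0603×1) = 0.09739 K/W
R_total = 2.096 K/W
Q = ΔT/R_total = 19/2.096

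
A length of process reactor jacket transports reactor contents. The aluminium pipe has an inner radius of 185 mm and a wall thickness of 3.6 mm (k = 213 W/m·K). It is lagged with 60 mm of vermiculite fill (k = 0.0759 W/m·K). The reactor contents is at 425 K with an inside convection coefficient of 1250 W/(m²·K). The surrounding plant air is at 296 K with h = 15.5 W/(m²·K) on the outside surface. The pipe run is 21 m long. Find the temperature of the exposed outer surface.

Radial resistances (cylindrical: R_cond = ln(r_o/r_i)/(2πkL), R_conv = 1/(h·2πrL)):
R_inner film = 1/(h_i·2πr₁L) = 1/(1250×2π×0.185×21) = 3.277×10^-5 K/W
R_aluminium pipe wall = ln(188.6/185)/(2π×213×21) = 6.857×10^-7 K/W
R_vermiculite fill = ln(248.6/188.6)/(2π×0.0759×21) = 0.02758 K/W
R_outer film = 1/(h_o·2πr_oL) = 1/(15.5×2π×0.2486×21) = 0.001967 K/W
R_total = 0.02958 K/W
Q = ΔT/R_total = 129/0.02958
Q = 4360 W
T_interface = T_inner − Q·ΣR(inner→interface) = 425 − 4360×0.02761

T ≈ 305 K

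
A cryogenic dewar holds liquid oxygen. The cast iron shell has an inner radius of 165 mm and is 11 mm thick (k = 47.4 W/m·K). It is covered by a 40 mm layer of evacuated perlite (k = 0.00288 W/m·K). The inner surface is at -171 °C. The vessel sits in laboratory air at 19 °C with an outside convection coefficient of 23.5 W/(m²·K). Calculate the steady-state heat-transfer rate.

Each spherical layer contributes R = (1/r_i − 1/r_o)/(4πk):
R_cast iron shell = (1/0.165 − 1/0.176)/(4π×47.4) = 6.359×10^-4 K/W
R_evacuated perlite = (1/0.176 − 1/0.216)/(4π×0.00288) = 29.07 K/W
R_outer film = 1/(h·4πr_o²) = 1/(23.5×4π×0.216²) = 0.07258 K/W
R_total = 29.15 K/W
Q = ΔT/R_total = 190/29.15

Q ≈ 6.52 W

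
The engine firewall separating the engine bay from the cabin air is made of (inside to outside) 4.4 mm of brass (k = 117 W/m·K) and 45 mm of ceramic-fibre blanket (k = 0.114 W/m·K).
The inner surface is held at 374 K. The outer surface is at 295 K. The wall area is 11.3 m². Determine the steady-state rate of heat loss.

Q ≈ 2260 W

Treating each layer as a thermal resistance in series:
R_brass = L/(kA) = 0.0044/(117×11.3) = 3.328×10^-6 K/W
R_ceramic-fibre blanket = L/(kA) = 0.045/(0.114×11.3) = 0.03493 K/W
R_total = 0.03494 K/W
Q = ΔT / R_total = 79 / 0.03494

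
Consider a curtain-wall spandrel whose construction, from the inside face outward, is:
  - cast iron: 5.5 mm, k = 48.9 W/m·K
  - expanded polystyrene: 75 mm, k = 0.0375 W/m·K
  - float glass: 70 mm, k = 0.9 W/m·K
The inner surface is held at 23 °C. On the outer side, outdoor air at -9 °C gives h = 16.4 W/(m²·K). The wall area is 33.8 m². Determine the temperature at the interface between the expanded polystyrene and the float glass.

T ≈ -6.92 °C

Series thermal resistances:
R_cast iron = L/(kA) = 0.0055/(48.9×33.8) = 3.328×10^-6 K/W
R_expanded polystyrene = L/(kA) = 0.075/(0.0375×33.8) = 0.05917 K/W
R_float glass = L/(kA) = 0.07/(0.9×33.8) = 0.002301 K/W
R_outer film = 1/(h_o·A) = 1/(16.4×33.8) = 0.001804 K/W
R_total = 0.06328 K/W;  Q = ΔT/R_total = 32/0.06328 = 505.7 W
T_interface = T_inner − Q·ΣR(inner→interface) = 23 − 506×0.05917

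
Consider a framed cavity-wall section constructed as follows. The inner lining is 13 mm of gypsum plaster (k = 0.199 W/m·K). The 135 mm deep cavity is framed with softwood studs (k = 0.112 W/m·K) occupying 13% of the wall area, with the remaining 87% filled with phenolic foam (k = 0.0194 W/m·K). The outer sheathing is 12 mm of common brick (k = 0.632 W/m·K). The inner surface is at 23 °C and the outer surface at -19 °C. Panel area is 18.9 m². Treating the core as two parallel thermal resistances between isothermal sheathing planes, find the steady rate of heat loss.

Q ≈ 181 W

Sheathing layers in series; stud and cavity paths in parallel between them.
R_inner = 0.013/(0.199×18.9) = 0.003456 K/W
R_stud  = 0.135/(0.112×0.13×18.9) = 0.4906 K/W
R_cav   = 0.135/(0.0194×0.87×18.9) = 0.4232 K/W
1/R_core = 1/R_stud + 1/R_cav → R_core = 0.2272 K/W
R_outer = 0.012/(0.632×18.9) = 0.001005 K/W
R_total = 0.2317 K/W
Q = ΔT/R_total = 42/0.2317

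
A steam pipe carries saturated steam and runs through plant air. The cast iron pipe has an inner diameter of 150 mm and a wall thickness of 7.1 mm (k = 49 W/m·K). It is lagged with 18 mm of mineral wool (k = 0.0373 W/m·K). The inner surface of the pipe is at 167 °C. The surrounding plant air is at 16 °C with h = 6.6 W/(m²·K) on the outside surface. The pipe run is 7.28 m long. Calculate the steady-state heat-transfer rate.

Q ≈ 1010 W

Treating each annulus and film as a series resistance:
R_cast iron pipe wall = ln(82.1/75)/(2π×49×7.28) = 4.036×10^-5 K/W
R_mineral wool = ln(100.1/82.1)/(2π×0.0373×7.28) = 0.1162 K/W
R_outer film = 1/(h_o·2πr_oL) = 1/(6.6×2π×0.1001×7.28) = 0.03309 K/W
R_total = 0.1493 K/W
Q = ΔT/R_total = 151/0.1493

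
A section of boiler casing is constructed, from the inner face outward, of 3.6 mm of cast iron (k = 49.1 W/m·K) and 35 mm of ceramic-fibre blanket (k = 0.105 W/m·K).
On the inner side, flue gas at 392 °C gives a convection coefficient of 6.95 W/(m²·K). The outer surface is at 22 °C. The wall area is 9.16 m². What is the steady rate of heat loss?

Thermal resistances in series:
R_inner film = 1/(h_i·A) = 1/(6.95×9.16) = 0.01571 K/W
R_cast iron = L/(kA) = 0.0036/(49.1×9.16) = 8.004×10^-6 K/W
R_ceramic-fibre blanket = L/(kA) = 0.035/(0.105×9.16) = 0.03639 K/W
R_total = 0.05211 K/W
Q = ΔT / R_total = 370 / 0.05211

Q ≈ 7100 W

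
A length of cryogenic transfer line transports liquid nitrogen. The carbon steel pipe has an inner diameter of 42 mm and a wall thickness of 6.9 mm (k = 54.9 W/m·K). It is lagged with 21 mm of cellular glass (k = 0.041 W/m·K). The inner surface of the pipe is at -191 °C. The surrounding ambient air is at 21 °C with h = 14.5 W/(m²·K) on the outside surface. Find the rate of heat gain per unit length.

q′ ≈ 88.2 W/m

Per-layer cylindrical resistances, series-summed:
R_carbon steel pipe wall = ln(27.9/21)/(2π×54.9×1) = 8.236×10^-4 K/W
R_cellular glass = ln(48.9/27.9)/(2π×0.041×1) = 2.178 K/W
R_outer film = 1/(h_o·2πr_oL) = 1/(14.5×2π×0.0489×1) = 0.2245 K/W
R_total = 2.404 K/W
Q = ΔT/R_total = 212/2.404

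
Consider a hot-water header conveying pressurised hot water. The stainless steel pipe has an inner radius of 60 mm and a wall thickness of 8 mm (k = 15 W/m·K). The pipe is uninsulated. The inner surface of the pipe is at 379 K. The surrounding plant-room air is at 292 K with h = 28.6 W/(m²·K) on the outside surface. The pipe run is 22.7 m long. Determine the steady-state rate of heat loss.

Radial resistances (cylindrical: R_cond = ln(r_o/r_i)/(2πkL), R_conv = 1/(h·2πrL)):
R_stainless steel pipe wall = ln(68/60)/(2π×15×22.7) = 5.85×10^-5 K/W
R_outer film = 1/(h_o·2πr_oL) = 1/(28.6×2π×0.068×22.7) = 0.003605 K/W
R_total = 0.003664 K/W
Q = ΔT/R_total = 87/0.003664

Q ≈ 23700 W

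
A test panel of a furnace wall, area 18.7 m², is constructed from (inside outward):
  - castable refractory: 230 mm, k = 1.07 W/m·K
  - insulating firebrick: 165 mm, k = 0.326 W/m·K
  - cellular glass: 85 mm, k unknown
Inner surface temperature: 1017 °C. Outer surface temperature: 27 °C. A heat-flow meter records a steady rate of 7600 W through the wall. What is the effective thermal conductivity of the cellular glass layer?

k ≈ 0.0496 W/(m·K)

Thermal resistances in series:
R_castable refractory = L/(kA) = 0.23/(1.07×18.7) = 0.01149 K/W
R_insulating firebrick = L/(kA) = 0.165/(0.326×18.7) = 0.02707 K/W
Sum of known resistances R_other = 0.03856 K/W
Total R = ΔT/Q = 990/7600 = 0.1303 K/W
R_cellular glass = R_total − R_other = 0.0917 K/W
k = L/(R·A) = 0.085/(0.0917×18.7)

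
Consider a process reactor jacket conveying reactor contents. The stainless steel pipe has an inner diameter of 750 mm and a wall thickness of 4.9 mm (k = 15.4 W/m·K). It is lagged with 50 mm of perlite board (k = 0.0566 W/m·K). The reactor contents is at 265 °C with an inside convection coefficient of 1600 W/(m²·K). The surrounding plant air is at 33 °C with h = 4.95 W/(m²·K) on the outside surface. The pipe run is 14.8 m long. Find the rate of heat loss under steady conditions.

Q ≈ 8120 W

Cylindrical conduction, so R = ln(r₂/r₁)/(2πkL) per layer, in series:
R_inner film = 1/(h_i·2πr₁L) = 1/(1600×2π×0.375×14.8) = 1.792×10^-5 K/W
R_stainless steel pipe wall = ln(379.9/375)/(2π×15.4×14.8) = 9.065×10^-6 K/W
R_perlite board = ln(429.9/379.9)/(2π×0.0566×14.8) = 0.02349 K/W
R_outer film = 1/(h_o·2πr_oL) = 1/(4.95×2π×0.4299×14.8) = 0.005053 K/W
R_total = 0.02857 K/W
Q = ΔT/R_total = 232/0.02857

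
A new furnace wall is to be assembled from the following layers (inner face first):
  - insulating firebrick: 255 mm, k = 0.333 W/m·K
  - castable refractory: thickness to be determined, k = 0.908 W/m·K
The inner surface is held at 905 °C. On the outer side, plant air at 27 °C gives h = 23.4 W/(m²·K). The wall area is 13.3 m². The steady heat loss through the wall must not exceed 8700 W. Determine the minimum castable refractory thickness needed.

L ≈ 485 mm

Model the wall as resistances in series:
R_insulating firebrick = L/(kA) = 0.255/(0.333×13.3) = 0.05758 K/W
R_outer film = 1/(h_o·A) = 1/(23.4×13.3) = 0.003213 K/W
Sum of the known resistances R_other = 0.06079 K/W
Required total resistance R_tot = ΔT/Q_allow = 878/8700 = 0.1009 K/W
R_castable refractory = R_tot − R_other = 0.04013 K/W
L = R·k·A = 0.04013×0.908×13.3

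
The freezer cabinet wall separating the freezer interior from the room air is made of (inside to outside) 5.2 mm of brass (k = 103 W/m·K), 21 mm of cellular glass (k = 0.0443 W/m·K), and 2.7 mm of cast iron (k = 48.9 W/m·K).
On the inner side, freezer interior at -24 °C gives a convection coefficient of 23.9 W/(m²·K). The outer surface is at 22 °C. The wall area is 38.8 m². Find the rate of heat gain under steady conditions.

Q ≈ 3460 W

Series thermal resistances:
R_inner film = 1/(h_i·A) = 1/(23.9×38.8) = 0.001078 K/W
R_brass = L/(kA) = 0.0052/(103×38.8) = 1.301×10^-6 K/W
R_cellular glass = L/(kA) = 0.021/(0.0443×38.8) = 0.01222 K/W
R_cast iron = L/(kA) = 0.0027/(48.9×38.8) = 1.423×10^-6 K/W
R_total = 0.0133 K/W
Q = ΔT / R_total = 46 / 0.0133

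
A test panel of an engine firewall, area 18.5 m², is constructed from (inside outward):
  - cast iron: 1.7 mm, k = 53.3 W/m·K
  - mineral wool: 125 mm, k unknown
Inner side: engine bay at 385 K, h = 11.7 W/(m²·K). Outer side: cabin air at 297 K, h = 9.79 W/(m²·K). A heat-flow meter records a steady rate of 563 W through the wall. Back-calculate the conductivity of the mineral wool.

Treating each layer as a thermal resistance in series:
R_inner film = 1/(h_i·A) = 1/(11.7×18.5) = 0.00462 K/W
R_cast iron = L/(kA) = 0.0017/(53.3×18.5) = 1.724×10^-6 K/W
R_outer film = 1/(h_o·A) = 1/(9.79×18.5) = 0.005521 K/W
Sum of known resistances R_other = 0.01014 K/W
Total R = ΔT/Q = 88/563 = 0.1563 K/W
R_mineral wool = R_total − R_other = 0.1462 K/W
k = L/(R·A) = 0.125/(0.1462×18.5)

k ≈ 0.0462 W/(m·K)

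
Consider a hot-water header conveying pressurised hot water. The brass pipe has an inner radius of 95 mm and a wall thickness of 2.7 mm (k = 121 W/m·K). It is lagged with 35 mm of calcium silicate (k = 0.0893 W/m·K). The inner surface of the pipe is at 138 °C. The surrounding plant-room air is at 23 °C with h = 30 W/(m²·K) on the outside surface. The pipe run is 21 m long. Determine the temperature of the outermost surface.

T ≈ 30.8 °C

For a radial system each layer contributes R = ln(r_out/r_in)/(2πkL); films add R = 1/(hA).
R_brass pipe wall = ln(97.7/95)/(2π×121×21) = 1.755×10^-6 K/W
R_calcium silicate = ln(132.7/97.7)/(2π×0.0893×21) = 0.02599 K/W
R_outer film = 1/(h_o·2πr_oL) = 1/(30×2π×0.1327×21) = 0.001904 K/W
R_total = 0.02789 K/W
Q = ΔT/R_total = 115/0.02789
Q = 4120 W
T_interface = T_inner − Q·ΣR(inner→interface) = 138 − 4120×0.02599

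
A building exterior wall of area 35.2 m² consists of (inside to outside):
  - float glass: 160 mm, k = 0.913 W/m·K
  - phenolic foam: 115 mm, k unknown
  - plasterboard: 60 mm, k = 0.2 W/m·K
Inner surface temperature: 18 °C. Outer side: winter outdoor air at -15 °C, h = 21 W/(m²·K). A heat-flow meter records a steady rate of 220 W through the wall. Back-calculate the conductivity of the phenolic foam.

k ≈ 0.0242 W/(m·K)

Thermal resistances in series:
R_float glass = L/(kA) = 0.16/(0.913×35.2) = 0.004979 K/W
R_plasterboard = L/(kA) = 0.06/(0.2×35.2) = 0.008523 K/W
R_outer film = 1/(h_o·A) = 1/(21×35.2) = 0.001353 K/W
Sum of known resistances R_other = 0.01485 K/W
Total R = ΔT/Q = 33/220 = 0.15 K/W
R_phenolic foam = R_total − R_other = 0.1351 K/W
k = L/(R·A) = 0.115/(0.1351×35.2)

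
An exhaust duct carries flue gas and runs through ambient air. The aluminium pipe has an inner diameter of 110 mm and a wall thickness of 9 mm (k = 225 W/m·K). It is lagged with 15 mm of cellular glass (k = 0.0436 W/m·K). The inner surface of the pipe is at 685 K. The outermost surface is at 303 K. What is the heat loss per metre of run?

q′ ≈ 497 W/m

Treating each annulus and film as a series resistance:
R_aluminium pipe wall = ln(64/55)/(2π×225×1) = 1.072×10^-4 K/W
R_cellular glass = ln(79/64)/(2π×0.0436×1) = 0.7686 K/W
R_total = 0.7687 K/W
Q = ΔT/R_total = 382/0.7687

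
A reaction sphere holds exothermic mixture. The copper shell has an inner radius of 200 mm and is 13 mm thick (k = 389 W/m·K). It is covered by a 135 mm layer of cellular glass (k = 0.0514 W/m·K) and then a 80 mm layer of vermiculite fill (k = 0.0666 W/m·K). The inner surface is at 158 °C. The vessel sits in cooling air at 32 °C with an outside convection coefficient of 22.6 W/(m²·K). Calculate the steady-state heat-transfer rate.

Each spherical layer contributes R = (1/r_i − 1/r_o)/(4πk):
R_copper shell = (1/0.2 − 1/0.213)/(4π×389) = 6.243×10^-5 K/W
R_cellular glass = (1/0.213 − 1/0.348)/(4π×0.0514) = 2.82 K/W
R_vermiculite fill = (1/0.348 − 1/0.428)/(4π×0.0666) = 0.6418 K/W
R_outer film = 1/(h·4πr_o²) = 1/(22.6×4π×0.428²) = 0.01922 K/W
R_total = 3.481 K/W
Q = ΔT/R_total = 126/3.481

Q ≈ 36.2 W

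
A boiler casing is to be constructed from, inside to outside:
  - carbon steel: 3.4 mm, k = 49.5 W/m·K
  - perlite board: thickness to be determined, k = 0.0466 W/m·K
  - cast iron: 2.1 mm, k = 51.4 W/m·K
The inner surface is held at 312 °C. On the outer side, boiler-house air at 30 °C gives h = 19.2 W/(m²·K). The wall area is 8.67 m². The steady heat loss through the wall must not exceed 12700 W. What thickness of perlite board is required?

L ≈ 6.54 mm

Thermal resistances in series:
R_carbon steel = L/(kA) = 0.0034/(49.5×8.67) = 7.922×10^-6 K/W
R_cast iron = L/(kA) = 0.0021/(51.4×8.67) = 4.712×10^-6 K/W
R_outer film = 1/(h_o·A) = 1/(19.2×8.67) = 0.006007 K/W
Sum of the known resistances R_other = 0.00602 K/W
Required total resistance R_tot = ΔT/Q_allow = 282/12700 = 0.0222 K/W
R_perlite board = R_tot − R_other = 0.01618 K/W
L = R·k·A = 0.01618×0.0466×8.67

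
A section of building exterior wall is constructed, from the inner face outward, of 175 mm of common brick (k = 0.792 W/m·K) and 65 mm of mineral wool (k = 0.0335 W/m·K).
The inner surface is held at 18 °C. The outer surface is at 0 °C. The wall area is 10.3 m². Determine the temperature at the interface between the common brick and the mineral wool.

Using the resistance-network approach (series):
R_common brick = L/(kA) = 0.175/(0.792×10.3) = 0.02145 K/W
R_mineral wool = L/(kA) = 0.065/(0.0335×10.3) = 0.1884 K/W
R_total = 0.2098 K/W;  Q = ΔT/R_total = 18/0.2098 = 85.78 W
T_interface = T_inner − Q·ΣR(inner→interface) = 18 − 85.8×0.02145

T ≈ 16.2 °C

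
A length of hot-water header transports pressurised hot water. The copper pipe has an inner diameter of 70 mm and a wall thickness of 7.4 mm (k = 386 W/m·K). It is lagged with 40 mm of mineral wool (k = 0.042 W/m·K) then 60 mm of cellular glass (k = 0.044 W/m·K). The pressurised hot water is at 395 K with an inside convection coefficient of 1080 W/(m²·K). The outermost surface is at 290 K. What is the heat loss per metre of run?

q′ ≈ 23.3 W/m

Treating each annulus and film as a series resistance:
R_inner film = 1/(h_i·2πr₁L) = 1/(1080×2π×0.035×1) = 0.00421 K/W
R_copper pipe wall = ln(42.4/35)/(2π×386×1) = 7.908×10^-5 K/W
R_mineral wool = ln(82.4/42.4)/(2π×0.042×1) = 2.518 K/W
R_cellular glass = ln(142.4/82.4)/(2π×0.044×1) = 1.979 K/W
R_total = 4.501 K/W
Q = ΔT/R_total = 105/4.501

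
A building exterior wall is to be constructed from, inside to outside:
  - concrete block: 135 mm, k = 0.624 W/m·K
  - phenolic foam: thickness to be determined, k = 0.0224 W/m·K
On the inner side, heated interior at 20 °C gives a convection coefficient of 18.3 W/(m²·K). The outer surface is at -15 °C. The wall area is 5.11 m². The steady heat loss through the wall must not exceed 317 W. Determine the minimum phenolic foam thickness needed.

Model the wall as resistances in series:
R_inner film = 1/(h_i·A) = 1/(18.3×5.11) = 0.01069 K/W
R_concrete block = L/(kA) = 0.135/(0.624×5.11) = 0.04234 K/W
Sum of the known resistances R_other = 0.05303 K/W
Required total resistance R_tot = ΔT/Q_allow = 35/317 = 0.1104 K/W
R_phenolic foam = R_tot − R_other = 0.05738 K/W
L = R·k·A = 0.05738×0.0224×5.11

L ≈ 6.57 mm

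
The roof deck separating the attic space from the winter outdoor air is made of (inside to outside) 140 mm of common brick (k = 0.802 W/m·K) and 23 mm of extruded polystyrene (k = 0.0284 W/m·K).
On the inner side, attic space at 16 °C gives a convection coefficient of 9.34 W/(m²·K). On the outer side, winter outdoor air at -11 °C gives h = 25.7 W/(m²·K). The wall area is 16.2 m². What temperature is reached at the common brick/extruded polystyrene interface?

T ≈ 9.27 °C

Using the resistance-network approach (series):
R_inner film = 1/(h_i·A) = 1/(9.34×16.2) = 0.006609 K/W
R_common brick = L/(kA) = 0.14/(0.802×16.2) = 0.01078 K/W
R_extruded polystyrene = L/(kA) = 0.023/(0.0284×16.2) = 0.04999 K/W
R_outer film = 1/(h_o·A) = 1/(25.7×16.2) = 0.002402 K/W
R_total = 0.06978 K/W;  Q = ΔT/R_total = 27/0.06978 = 386.9 W
T_interface = T_inner − Q·ΣR(inner→interface) = 16 − 387×0.01738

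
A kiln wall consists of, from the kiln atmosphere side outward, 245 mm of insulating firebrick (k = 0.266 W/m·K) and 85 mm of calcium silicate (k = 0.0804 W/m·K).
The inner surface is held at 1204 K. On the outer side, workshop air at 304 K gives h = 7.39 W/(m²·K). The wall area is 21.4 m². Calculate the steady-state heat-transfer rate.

Thermal resistances in series:
R_insulating firebrick = L/(kA) = 0.245/(0.266×21.4) = 0.04304 K/W
R_calcium silicate = L/(kA) = 0.085/(0.0804×21.4) = 0.0494 K/W
R_outer film = 1/(h_o·A) = 1/(7.39×21.4) = 0.006323 K/W
R_total = 0.09877 K/W
Q = ΔT / R_total = 900 / 0.09877

Q ≈ 9110 W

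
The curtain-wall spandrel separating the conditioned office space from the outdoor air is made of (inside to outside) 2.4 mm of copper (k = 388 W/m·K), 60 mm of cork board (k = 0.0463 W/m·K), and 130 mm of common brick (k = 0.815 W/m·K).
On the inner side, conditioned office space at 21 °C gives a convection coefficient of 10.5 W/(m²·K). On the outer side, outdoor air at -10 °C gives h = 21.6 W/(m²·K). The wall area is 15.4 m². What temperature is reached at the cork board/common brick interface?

Thermal resistances in series:
R_inner film = 1/(h_i·A) = 1/(10.5×15.4) = 0.006184 K/W
R_copper = L/(kA) = 0.0024/(388×15.4) = 4.017×10^-7 K/W
R_cork board = L/(kA) = 0.06/(0.0463×15.4) = 0.08415 K/W
R_common brick = L/(kA) = 0.13/(0.815×15.4) = 0.01036 K/W
R_outer film = 1/(h_o·A) = 1/(21.6×15.4) = 0.003006 K/W
R_total = 0.1037 K/W;  Q = ΔT/R_total = 31/0.1037 = 298.9 W
T_interface = T_inner − Q·ΣR(inner→interface) = 21 − 299×0.09033

T ≈ -6 °C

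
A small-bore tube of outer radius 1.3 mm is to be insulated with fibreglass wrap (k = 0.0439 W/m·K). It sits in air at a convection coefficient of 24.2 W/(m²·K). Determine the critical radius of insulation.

r_cr ≈ 1.81 mm

For a cylinder r_cr = k/h = 0.0439/24.2
r_cr = 1.81 mm; since the bare radius (1.3 mm) is below r_cr, adding a thin layer of insulation will *increase* heat loss.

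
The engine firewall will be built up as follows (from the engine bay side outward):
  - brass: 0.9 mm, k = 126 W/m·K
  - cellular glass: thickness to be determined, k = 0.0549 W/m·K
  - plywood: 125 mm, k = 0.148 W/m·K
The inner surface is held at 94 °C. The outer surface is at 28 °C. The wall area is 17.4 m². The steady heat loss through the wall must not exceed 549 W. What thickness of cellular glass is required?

Treating each layer as a thermal resistance in series:
R_brass = L/(kA) = 0.0009/(126×17.4) = 4.105×10^-7 K/W
R_plywood = L/(kA) = 0.125/(0.148×17.4) = 0.04854 K/W
Sum of the known resistances R_other = 0.04854 K/W
Required total resistance R_tot = ΔT/Q_allow = 66/549 = 0.1202 K/W
R_cellular glass = R_tot − R_other = 0.07168 K/W
L = R·k·A = 0.07168×0.0549×17.4

L ≈ 68.5 mm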